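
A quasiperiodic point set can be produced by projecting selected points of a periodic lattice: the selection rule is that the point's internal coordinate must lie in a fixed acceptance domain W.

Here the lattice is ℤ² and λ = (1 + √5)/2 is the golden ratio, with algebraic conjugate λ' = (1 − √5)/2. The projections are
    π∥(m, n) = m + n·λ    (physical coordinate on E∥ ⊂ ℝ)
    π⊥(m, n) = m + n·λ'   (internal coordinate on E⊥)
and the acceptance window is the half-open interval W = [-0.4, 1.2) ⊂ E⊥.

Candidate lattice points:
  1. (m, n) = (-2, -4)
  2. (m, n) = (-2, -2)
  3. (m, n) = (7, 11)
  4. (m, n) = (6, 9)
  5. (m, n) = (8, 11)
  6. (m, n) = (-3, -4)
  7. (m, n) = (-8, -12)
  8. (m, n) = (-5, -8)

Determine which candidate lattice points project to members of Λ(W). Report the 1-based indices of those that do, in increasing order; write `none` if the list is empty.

1, 3, 4, 8

λ' = (1−√5)/2 ≈ -0.618034.
candidate 1: (m,n)=(-2,-4) → π∥ = -2-4·λ ≈ -8.472136, π⊥ = -2-4·λ' ≈ 0.472136 ∈ [-0.4, 1.2) ⇒ IN Λ
candidate 2: (m,n)=(-2,-2) → π∥ = -2-2·λ ≈ -5.236068, π⊥ = -2-2·λ' ≈ -0.763932 ∉ [-0.4, 1.2) ⇒ out
candidate 3: (m,n)=(7,11) → π∥ = 7+11·λ ≈ 24.798374, π⊥ = 7+11·λ' ≈ 0.201626 ∈ [-0.4, 1.2) ⇒ IN Λ
candidate 4: (m,n)=(6,9) → π∥ = 6+9·λ ≈ 20.562306, π⊥ = 6+9·λ' ≈ 0.437694 ∈ [-0.4, 1.2) ⇒ IN Λ
candidate 5: (m,n)=(8,11) → π∥ = 8+11·λ ≈ 25.798374, π⊥ = 8+11·λ' ≈ 1.201626 ∉ [-0.4, 1.2) ⇒ out
candidate 6: (m,n)=(-3,-4) → π∥ = -3-4·λ ≈ -9.472136, π⊥ = -3-4·λ' ≈ -0.527864 ∉ [-0.4, 1.2) ⇒ out
candidate 7: (m,n)=(-8,-12) → π∥ = -8-12·λ ≈ -27.416408, π⊥ = -8-12·λ' ≈ -0.583592 ∉ [-0.4, 1.2) ⇒ out
candidate 8: (m,n)=(-5,-8) → π∥ = -5-8·λ ≈ -17.944272, π⊥ = -5-8·λ' ≈ -0.055728 ∈ [-0.4, 1.2) ⇒ IN Λ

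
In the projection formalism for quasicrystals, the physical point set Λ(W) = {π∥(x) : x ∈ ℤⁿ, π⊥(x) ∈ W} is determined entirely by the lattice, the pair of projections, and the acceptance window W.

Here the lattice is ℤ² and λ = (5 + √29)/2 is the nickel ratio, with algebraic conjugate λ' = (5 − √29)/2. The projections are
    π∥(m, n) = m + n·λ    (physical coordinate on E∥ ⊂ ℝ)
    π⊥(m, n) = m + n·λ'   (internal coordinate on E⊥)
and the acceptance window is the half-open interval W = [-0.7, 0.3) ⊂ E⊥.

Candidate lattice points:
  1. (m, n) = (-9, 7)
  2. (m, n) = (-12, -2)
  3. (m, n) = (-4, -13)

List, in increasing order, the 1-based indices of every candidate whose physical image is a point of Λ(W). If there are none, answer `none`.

none

Compute λ' = (5−√29)/2 = -0.192582, so π⊥(m,n) = m -0.192582·n.
#1 (-9,7): internal coord -9 + (7)·λ' = -10.348077; -10.348077 ∉ [-0.7, 0.3) → out
#2 (-12,-2): internal coord -12 + (-2)·λ' = -11.614835; -11.614835 ∉ [-0.7, 0.3) → out
#3 (-4,-13): internal coord -4 + (-13)·λ' = -1.496429; -1.496429 ∉ [-0.7, 0.3) → out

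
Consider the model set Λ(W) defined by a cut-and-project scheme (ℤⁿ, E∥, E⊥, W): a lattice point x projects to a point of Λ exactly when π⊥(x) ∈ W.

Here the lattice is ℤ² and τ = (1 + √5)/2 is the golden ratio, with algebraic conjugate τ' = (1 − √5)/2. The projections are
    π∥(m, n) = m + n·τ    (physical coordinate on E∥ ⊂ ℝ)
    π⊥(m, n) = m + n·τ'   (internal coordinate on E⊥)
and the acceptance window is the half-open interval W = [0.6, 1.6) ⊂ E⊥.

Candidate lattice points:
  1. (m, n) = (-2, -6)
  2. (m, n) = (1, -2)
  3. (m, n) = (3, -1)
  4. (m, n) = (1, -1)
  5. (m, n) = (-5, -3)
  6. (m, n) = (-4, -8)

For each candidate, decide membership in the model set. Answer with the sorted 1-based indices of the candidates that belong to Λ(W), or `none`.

Numerically τ ≈ 1.618034 and τ' = −1/τ ≈ -0.618034.
candidate 1: (m,n)=(-2,-6) → π∥ = -2-6·τ ≈ -11.708204, π⊥ = -2-6·τ' ≈ 1.708204 ∉ [0.6, 1.6) ⇒ out
candidate 2: (m,n)=(1,-2) → π∥ = 1-2·τ ≈ -2.236068, π⊥ = 1-2·τ' ≈ 2.236068 ∉ [0.6, 1.6) ⇒ out
candidate 3: (m,n)=(3,-1) → π∥ = 3-1·τ ≈ 1.381966, π⊥ = 3-1·τ' ≈ 3.618034 ∉ [0.6, 1.6) ⇒ out
candidate 4: (m,n)=(1,-1) → π∥ = 1-1·τ ≈ -0.618034, π⊥ = 1-1·τ' ≈ 1.618034 ∉ [0.6, 1.6) ⇒ out
candidate 5: (m,n)=(-5,-3) → π∥ = -5-3·τ ≈ -9.854102, π⊥ = -5-3·τ' ≈ -3.145898 ∉ [0.6, 1.6) ⇒ out
candidate 6: (m,n)=(-4,-8) → π∥ = -4-8·τ ≈ -16.944272, π⊥ = -4-8·τ' ≈ 0.944272 ∈ [0.6, 1.6) ⇒ IN Λ

6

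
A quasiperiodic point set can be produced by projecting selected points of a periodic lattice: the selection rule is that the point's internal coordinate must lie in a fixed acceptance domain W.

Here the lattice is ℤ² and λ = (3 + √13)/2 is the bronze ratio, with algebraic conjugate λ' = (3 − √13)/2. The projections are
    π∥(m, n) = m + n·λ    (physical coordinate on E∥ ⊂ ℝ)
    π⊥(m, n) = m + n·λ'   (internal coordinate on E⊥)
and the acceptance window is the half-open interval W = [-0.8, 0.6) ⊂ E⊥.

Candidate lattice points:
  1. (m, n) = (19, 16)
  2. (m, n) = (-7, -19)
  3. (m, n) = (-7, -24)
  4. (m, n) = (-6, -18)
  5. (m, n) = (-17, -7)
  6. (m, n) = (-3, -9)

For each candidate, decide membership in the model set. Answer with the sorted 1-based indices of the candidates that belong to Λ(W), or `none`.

Compute λ' = (3−√13)/2 = -0.302776, so π⊥(m,n) = m -0.302776·n.
candidate 1: (m,n)=(19,16) → π∥ = 19+16·λ ≈ 71.844410, π⊥ = 19+16·λ' ≈ 14.155590 ∉ [-0.8, 0.6) ⇒ out
candidate 2: (m,n)=(-7,-19) → π∥ = -7-19·λ ≈ -69.752737, π⊥ = -7-19·λ' ≈ -1.247263 ∉ [-0.8, 0.6) ⇒ out
candidate 3: (m,n)=(-7,-24) → π∥ = -7-24·λ ≈ -86.266615, π⊥ = -7-24·λ' ≈ 0.266615 ∈ [-0.8, 0.6) ⇒ IN Λ
candidate 4: (m,n)=(-6,-18) → π∥ = -6-18·λ ≈ -65.449961, π⊥ = -6-18·λ' ≈ -0.550039 ∈ [-0.8, 0.6) ⇒ IN Λ
candidate 5: (m,n)=(-17,-7) → π∥ = -17-7·λ ≈ -40.119429, π⊥ = -17-7·λ' ≈ -14.880571 ∉ [-0.8, 0.6) ⇒ out
candidate 6: (m,n)=(-3,-9) → π∥ = -3-9·λ ≈ -32.724981, π⊥ = -3-9·λ' ≈ -0.275019 ∈ [-0.8, 0.6) ⇒ IN Λ

3, 4, 6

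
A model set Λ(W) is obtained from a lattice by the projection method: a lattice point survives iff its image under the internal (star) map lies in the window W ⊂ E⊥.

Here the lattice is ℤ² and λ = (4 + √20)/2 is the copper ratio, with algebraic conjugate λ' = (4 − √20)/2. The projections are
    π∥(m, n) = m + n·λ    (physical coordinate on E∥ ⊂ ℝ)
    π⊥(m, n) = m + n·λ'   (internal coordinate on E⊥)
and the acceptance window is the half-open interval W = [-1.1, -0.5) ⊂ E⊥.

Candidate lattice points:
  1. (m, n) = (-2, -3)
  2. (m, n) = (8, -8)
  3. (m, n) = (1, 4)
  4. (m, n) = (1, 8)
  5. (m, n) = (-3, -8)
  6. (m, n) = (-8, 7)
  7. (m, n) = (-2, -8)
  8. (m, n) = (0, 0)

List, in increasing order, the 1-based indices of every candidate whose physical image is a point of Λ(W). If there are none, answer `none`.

λ' = (4−√20)/2 ≈ -0.236068.
#1 (-2,-3): internal coord -2 + (-3)·λ' = -1.291796; -1.291796 ∉ [-1.1, -0.5) → out
#2 (8,-8): internal coord 8 + (-8)·λ' = +9.888544; +9.888544 ∉ [-1.1, -0.5) → out
#3 (1,4): internal coord 1 + (4)·λ' = +0.055728; +0.055728 ∉ [-1.1, -0.5) → out
#4 (1,8): internal coord 1 + (8)·λ' = -0.888544; -0.888544 ∈ [-1.1, -0.5) → IN Λ
#5 (-3,-8): internal coord -3 + (-8)·λ' = -1.111456; -1.111456 ∉ [-1.1, -0.5) → out
#6 (-8,7): internal coord -8 + (7)·λ' = -9.652476; -9.652476 ∉ [-1.1, -0.5) → out
#7 (-2,-8): internal coord -2 + (-8)·λ' = -0.111456; -0.111456 ∉ [-1.1, -0.5) → out
#8 (0,0): internal coord 0 + (0)·λ' = +0.000000; +0.000000 ∉ [-1.1, -0.5) → out

4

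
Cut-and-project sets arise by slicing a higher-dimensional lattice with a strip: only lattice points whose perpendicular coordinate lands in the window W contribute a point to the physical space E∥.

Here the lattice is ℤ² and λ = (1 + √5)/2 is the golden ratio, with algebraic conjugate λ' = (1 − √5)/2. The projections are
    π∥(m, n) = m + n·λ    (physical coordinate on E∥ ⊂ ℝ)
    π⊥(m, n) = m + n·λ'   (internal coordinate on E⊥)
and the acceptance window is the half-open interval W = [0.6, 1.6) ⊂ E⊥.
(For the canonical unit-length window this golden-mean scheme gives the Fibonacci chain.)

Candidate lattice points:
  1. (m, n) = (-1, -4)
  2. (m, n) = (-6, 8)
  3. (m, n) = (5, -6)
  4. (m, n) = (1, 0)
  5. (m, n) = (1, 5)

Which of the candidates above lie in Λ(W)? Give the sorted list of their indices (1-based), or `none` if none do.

1, 4

λ' = (1−√5)/2 ≈ -0.618034.
candidate 1: (m,n)=(-1,-4) → π∥ = -1-4·λ ≈ -7.472136, π⊥ = -1-4·λ' ≈ 1.472136 ∈ [0.6, 1.6) ⇒ IN Λ
candidate 2: (m,n)=(-6,8) → π∥ = -6+8·λ ≈ 6.944272, π⊥ = -6+8·λ' ≈ -10.944272 ∉ [0.6, 1.6) ⇒ out
candidate 3: (m,n)=(5,-6) → π∥ = 5-6·λ ≈ -4.708204, π⊥ = 5-6·λ' ≈ 8.708204 ∉ [0.6, 1.6) ⇒ out
candidate 4: (m,n)=(1,0) → π∥ = 1+0·λ ≈ 1.000000, π⊥ = 1+0·λ' ≈ 1.000000 ∈ [0.6, 1.6) ⇒ IN Λ
candidate 5: (m,n)=(1,5) → π∥ = 1+5·λ ≈ 9.090170, π⊥ = 1+5·λ' ≈ -2.090170 ∉ [0.6, 1.6) ⇒ out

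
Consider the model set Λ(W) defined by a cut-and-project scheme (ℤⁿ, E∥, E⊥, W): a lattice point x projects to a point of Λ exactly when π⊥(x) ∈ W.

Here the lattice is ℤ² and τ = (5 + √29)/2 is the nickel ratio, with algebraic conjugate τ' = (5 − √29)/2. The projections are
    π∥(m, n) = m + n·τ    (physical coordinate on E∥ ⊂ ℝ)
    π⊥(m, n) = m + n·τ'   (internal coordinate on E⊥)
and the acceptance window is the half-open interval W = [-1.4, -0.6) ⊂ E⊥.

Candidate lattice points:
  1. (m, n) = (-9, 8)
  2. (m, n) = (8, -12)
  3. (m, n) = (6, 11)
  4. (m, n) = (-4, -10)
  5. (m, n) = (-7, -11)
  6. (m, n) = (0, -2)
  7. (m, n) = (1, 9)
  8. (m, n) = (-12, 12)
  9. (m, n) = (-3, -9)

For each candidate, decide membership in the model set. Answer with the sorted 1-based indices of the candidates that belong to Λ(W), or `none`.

τ' = (5−√29)/2 ≈ -0.192582.
[1] lift (-9,8): star map gives -10.540659; window check -1.4 ≤ -10.540659 < -0.6 is false → out
[2] lift (8,-12): star map gives 10.310989; window check -1.4 ≤ 10.310989 < -0.6 is false → out
[3] lift (6,11): star map gives 3.881594; window check -1.4 ≤ 3.881594 < -0.6 is false → out
[4] lift (-4,-10): star map gives -2.074176; window check -1.4 ≤ -2.074176 < -0.6 is false → out
[5] lift (-7,-11): star map gives -4.881594; window check -1.4 ≤ -4.881594 < -0.6 is false → out
[6] lift (0,-2): star map gives 0.385165; window check -1.4 ≤ 0.385165 < -0.6 is false → out
[7] lift (1,9): star map gives -0.733242; window check -1.4 ≤ -0.733242 < -0.6 is true → IN Λ
[8] lift (-12,12): star map gives -14.310989; window check -1.4 ≤ -14.310989 < -0.6 is false → out
[9] lift (-3,-9): star map gives -1.266758; window check -1.4 ≤ -1.266758 < -0.6 is true → IN Λ

7, 9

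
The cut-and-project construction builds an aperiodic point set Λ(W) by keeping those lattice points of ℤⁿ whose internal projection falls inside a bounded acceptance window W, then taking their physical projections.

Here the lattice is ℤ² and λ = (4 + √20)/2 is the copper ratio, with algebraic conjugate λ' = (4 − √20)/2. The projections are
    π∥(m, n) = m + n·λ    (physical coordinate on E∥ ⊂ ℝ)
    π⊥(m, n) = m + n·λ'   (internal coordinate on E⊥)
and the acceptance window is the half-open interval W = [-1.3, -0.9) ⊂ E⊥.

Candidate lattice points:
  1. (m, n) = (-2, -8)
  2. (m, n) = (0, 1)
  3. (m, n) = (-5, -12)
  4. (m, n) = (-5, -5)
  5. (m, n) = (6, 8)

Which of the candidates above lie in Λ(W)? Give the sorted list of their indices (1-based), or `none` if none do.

none

Numerically λ ≈ 4.236068 and λ' = −1/λ ≈ -0.236068.
#1 (-2,-8): internal coord -2 + (-8)·λ' = -0.111456; -0.111456 ∉ [-1.3, -0.9) → out
#2 (0,1): internal coord 0 + (1)·λ' = -0.236068; -0.236068 ∉ [-1.3, -0.9) → out
#3 (-5,-12): internal coord -5 + (-12)·λ' = -2.167184; -2.167184 ∉ [-1.3, -0.9) → out
#4 (-5,-5): internal coord -5 + (-5)·λ' = -3.819660; -3.819660 ∉ [-1.3, -0.9) → out
#5 (6,8): internal coord 6 + (8)·λ' = +4.111456; +4.111456 ∉ [-1.3, -0.9) → out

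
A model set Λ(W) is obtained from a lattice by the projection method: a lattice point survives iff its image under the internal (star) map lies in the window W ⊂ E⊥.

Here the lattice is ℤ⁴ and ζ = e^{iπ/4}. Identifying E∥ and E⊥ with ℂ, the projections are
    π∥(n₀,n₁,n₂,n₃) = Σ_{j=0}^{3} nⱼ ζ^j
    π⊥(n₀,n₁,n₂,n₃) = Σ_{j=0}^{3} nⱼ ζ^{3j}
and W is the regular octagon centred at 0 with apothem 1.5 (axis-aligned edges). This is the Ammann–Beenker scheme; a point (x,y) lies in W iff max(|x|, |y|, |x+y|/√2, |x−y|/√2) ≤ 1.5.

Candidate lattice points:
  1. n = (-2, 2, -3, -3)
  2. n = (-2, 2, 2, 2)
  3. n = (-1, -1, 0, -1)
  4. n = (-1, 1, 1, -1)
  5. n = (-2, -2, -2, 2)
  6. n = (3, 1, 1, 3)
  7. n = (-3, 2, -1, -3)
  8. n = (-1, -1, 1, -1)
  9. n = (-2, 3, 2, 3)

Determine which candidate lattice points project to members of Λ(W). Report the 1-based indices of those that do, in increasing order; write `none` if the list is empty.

π⊥(n) = n₀ + n₁ζ³ + n₂ζ⁶ + n₃ζ⁹ where ζ = e^{iπ/4}.
candidate 1: n = (-2, 2, -3, -3) → π⊥ ≈ (-5.535534, +2.292893); max(|x|,|y|,|x±y|/√2) = 5.535534 > 1.5 ⇒ ∉ W
candidate 2: n = (-2, 2, 2, 2) → π⊥ ≈ (-2.000000, +0.828427); max(|x|,|y|,|x±y|/√2) = 2.000000 > 1.5 ⇒ ∉ W
candidate 3: n = (-1, -1, 0, -1) → π⊥ ≈ (-1.000000, -1.414214); max(|x|,|y|,|x±y|/√2) = 1.707107 > 1.5 ⇒ ∉ W
candidate 4: n = (-1, 1, 1, -1) → π⊥ ≈ (-2.414214, -1.000000); max(|x|,|y|,|x±y|/√2) = 2.414214 > 1.5 ⇒ ∉ W
candidate 5: n = (-2, -2, -2, 2) → π⊥ ≈ (+0.828427, +2.000000); max(|x|,|y|,|x±y|/√2) = 2.000000 > 1.5 ⇒ ∉ W
candidate 6: n = (3, 1, 1, 3) → π⊥ ≈ (+4.414214, +1.828427); max(|x|,|y|,|x±y|/√2) = 4.414214 > 1.5 ⇒ ∉ W
candidate 7: n = (-3, 2, -1, -3) → π⊥ ≈ (-6.535534, +0.292893); max(|x|,|y|,|x±y|/√2) = 6.535534 > 1.5 ⇒ ∉ W
candidate 8: n = (-1, -1, 1, -1) → π⊥ ≈ (-1.000000, -2.414214); max(|x|,|y|,|x±y|/√2) = 2.414214 > 1.5 ⇒ ∉ W
candidate 9: n = (-2, 3, 2, 3) → π⊥ ≈ (-2.000000, +2.242641); max(|x|,|y|,|x±y|/√2) = 3.000000 > 1.5 ⇒ ∉ W

none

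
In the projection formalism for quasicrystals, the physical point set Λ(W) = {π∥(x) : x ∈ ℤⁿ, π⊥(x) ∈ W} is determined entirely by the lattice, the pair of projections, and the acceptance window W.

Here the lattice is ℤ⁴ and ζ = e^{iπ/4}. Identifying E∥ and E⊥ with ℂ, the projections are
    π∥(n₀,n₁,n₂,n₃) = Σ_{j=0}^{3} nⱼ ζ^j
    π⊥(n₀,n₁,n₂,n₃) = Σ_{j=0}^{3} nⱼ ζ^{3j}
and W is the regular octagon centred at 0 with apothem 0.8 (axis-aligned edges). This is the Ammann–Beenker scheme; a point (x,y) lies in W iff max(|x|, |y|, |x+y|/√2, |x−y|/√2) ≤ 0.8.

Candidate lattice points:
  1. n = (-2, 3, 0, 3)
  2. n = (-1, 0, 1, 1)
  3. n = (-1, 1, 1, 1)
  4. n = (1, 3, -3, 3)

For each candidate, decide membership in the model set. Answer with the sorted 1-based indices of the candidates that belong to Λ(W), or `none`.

With ζ = e^{iπ/4} the internal vectors are ζ^0,ζ^3,ζ^6,ζ^9.
#1 (-2, 3, 0, 3): internal (-2.000000, 4.242641); octagon support 4.414214 vs apothem 0.8 → ∉ W
#2 (-1, 0, 1, 1): internal (-0.292893, -0.292893); octagon support 0.414214 vs apothem 0.8 → ∈ W
#3 (-1, 1, 1, 1): internal (-1.000000, 0.414214); octagon support 1.000000 vs apothem 0.8 → ∉ W
#4 (1, 3, -3, 3): internal (1.000000, 7.242641); octagon support 7.242641 vs apothem 0.8 → ∉ W

2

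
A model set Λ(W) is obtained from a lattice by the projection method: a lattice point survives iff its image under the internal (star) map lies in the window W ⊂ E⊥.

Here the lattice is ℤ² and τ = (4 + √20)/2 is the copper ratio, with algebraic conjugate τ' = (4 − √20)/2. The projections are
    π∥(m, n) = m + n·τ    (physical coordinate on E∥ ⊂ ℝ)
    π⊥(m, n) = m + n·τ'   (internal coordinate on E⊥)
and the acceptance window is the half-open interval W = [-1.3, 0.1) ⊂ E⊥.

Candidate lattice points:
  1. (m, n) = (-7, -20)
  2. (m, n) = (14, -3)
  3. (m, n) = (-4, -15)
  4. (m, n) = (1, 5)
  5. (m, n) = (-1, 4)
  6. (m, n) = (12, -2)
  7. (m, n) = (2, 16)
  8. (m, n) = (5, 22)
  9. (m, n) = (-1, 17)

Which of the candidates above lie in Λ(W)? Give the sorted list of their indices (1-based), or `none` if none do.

Numerically τ ≈ 4.23607 and τ' = −1/τ ≈ -0.23607.
candidate 1: (m,n)=(-7,-20) → π∥ = -7-20·τ ≈ -91.72136, π⊥ = -7-20·τ' ≈ -2.27864 ∉ [-1.3, 0.1) ⇒ out
candidate 2: (m,n)=(14,-3) → π∥ = 14-3·τ ≈ 1.29180, π⊥ = 14-3·τ' ≈ 14.70820 ∉ [-1.3, 0.1) ⇒ out
candidate 3: (m,n)=(-4,-15) → π∥ = -4-15·τ ≈ -67.54102, π⊥ = -4-15·τ' ≈ -0.45898 ∈ [-1.3, 0.1) ⇒ IN Λ
candidate 4: (m,n)=(1,5) → π∥ = 1+5·τ ≈ 22.18034, π⊥ = 1+5·τ' ≈ -0.18034 ∈ [-1.3, 0.1) ⇒ IN Λ
candidate 5: (m,n)=(-1,4) → π∥ = -1+4·τ ≈ 15.94427, π⊥ = -1+4·τ' ≈ -1.94427 ∉ [-1.3, 0.1) ⇒ out
candidate 6: (m,n)=(12,-2) → π∥ = 12-2·τ ≈ 3.52786, π⊥ = 12-2·τ' ≈ 12.47214 ∉ [-1.3, 0.1) ⇒ out
candidate 7: (m,n)=(2,16) → π∥ = 2+16·τ ≈ 69.77709, π⊥ = 2+16·τ' ≈ -1.77709 ∉ [-1.3, 0.1) ⇒ out
candidate 8: (m,n)=(5,22) → π∥ = 5+22·τ ≈ 98.19350, π⊥ = 5+22·τ' ≈ -0.19350 ∈ [-1.3, 0.1) ⇒ IN Λ
candidate 9: (m,n)=(-1,17) → π∥ = -1+17·τ ≈ 71.01316, π⊥ = -1+17·τ' ≈ -5.01316 ∉ [-1.3, 0.1) ⇒ out

3, 4, 8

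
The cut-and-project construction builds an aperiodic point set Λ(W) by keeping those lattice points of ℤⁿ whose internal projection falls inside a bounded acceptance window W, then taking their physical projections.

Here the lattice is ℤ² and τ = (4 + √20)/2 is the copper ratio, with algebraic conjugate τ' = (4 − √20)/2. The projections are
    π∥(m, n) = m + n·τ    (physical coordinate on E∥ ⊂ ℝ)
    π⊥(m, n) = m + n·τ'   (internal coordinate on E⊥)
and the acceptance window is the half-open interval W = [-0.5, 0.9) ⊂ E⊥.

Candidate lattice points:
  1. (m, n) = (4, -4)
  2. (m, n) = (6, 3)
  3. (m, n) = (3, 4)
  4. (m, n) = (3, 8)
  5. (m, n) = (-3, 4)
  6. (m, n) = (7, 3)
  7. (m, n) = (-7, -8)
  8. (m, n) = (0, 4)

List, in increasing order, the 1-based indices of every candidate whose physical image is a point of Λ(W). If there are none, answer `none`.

τ' = (4−√20)/2 ≈ -0.23607.
#1 (4,-4): internal coord 4 + (-4)·τ' = +4.94427; +4.94427 ∉ [-0.5, 0.9) → out
#2 (6,3): internal coord 6 + (3)·τ' = +5.29180; +5.29180 ∉ [-0.5, 0.9) → out
#3 (3,4): internal coord 3 + (4)·τ' = +2.05573; +2.05573 ∉ [-0.5, 0.9) → out
#4 (3,8): internal coord 3 + (8)·τ' = +1.11146; +1.11146 ∉ [-0.5, 0.9) → out
#5 (-3,4): internal coord -3 + (4)·τ' = -3.94427; -3.94427 ∉ [-0.5, 0.9) → out
#6 (7,3): internal coord 7 + (3)·τ' = +6.29180; +6.29180 ∉ [-0.5, 0.9) → out
#7 (-7,-8): internal coord -7 + (-8)·τ' = -5.11146; -5.11146 ∉ [-0.5, 0.9) → out
#8 (0,4): internal coord 0 + (4)·τ' = -0.94427; -0.94427 ∉ [-0.5, 0.9) → out

none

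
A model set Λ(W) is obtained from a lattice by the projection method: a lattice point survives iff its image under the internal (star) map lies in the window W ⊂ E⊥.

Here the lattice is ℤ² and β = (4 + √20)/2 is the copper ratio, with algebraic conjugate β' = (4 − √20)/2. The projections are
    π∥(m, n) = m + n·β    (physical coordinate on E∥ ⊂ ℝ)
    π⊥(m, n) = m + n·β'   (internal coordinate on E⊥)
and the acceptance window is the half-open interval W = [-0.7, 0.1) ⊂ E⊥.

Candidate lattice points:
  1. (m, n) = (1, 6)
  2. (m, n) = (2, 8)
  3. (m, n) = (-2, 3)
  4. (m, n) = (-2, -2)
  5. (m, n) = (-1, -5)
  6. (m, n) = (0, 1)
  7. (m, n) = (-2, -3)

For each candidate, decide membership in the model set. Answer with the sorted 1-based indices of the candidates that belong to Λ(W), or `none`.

Numerically β ≈ 4.2361 and β' = −1/β ≈ -0.2361.
candidate 1: (m,n)=(1,6) → π∥ = 1+6·β ≈ 26.4164, π⊥ = 1+6·β' ≈ -0.4164 ∈ [-0.7, 0.1) ⇒ IN Λ
candidate 2: (m,n)=(2,8) → π∥ = 2+8·β ≈ 35.8885, π⊥ = 2+8·β' ≈ 0.1115 ∉ [-0.7, 0.1) ⇒ out
candidate 3: (m,n)=(-2,3) → π∥ = -2+3·β ≈ 10.7082, π⊥ = -2+3·β' ≈ -2.7082 ∉ [-0.7, 0.1) ⇒ out
candidate 4: (m,n)=(-2,-2) → π∥ = -2-2·β ≈ -10.4721, π⊥ = -2-2·β' ≈ -1.5279 ∉ [-0.7, 0.1) ⇒ out
candidate 5: (m,n)=(-1,-5) → π∥ = -1-5·β ≈ -22.1803, π⊥ = -1-5·β' ≈ 0.1803 ∉ [-0.7, 0.1) ⇒ out
candidate 6: (m,n)=(0,1) → π∥ = 0+1·β ≈ 4.2361, π⊥ = 0+1·β' ≈ -0.2361 ∈ [-0.7, 0.1) ⇒ IN Λ
candidate 7: (m,n)=(-2,-3) → π∥ = -2-3·β ≈ -14.7082, π⊥ = -2-3·β' ≈ -1.2918 ∉ [-0.7, 0.1) ⇒ out

1, 6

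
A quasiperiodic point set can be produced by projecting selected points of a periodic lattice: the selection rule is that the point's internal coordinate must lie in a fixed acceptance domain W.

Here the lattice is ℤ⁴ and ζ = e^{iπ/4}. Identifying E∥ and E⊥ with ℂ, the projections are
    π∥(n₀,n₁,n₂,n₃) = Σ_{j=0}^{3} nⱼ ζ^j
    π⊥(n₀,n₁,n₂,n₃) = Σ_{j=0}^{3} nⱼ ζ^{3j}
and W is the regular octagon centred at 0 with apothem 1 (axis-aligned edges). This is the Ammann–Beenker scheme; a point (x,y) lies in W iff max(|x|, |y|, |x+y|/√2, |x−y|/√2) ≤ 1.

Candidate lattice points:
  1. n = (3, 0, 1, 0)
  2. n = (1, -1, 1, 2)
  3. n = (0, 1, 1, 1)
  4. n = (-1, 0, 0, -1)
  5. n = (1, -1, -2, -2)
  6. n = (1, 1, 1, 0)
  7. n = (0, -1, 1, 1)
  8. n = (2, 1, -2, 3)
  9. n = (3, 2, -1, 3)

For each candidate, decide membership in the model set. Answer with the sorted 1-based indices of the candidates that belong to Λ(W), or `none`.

3, 5, 6

π⊥(n) = n₀ + n₁ζ³ + n₂ζ⁶ + n₃ζ⁹ where ζ = e^{iπ/4}.
candidate 1: n = (3, 0, 1, 0) → π⊥ ≈ (+3.0000, -1.0000); max(|x|,|y|,|x±y|/√2) = 3.0000 > 1 ⇒ ∉ W
candidate 2: n = (1, -1, 1, 2) → π⊥ ≈ (+3.1213, -0.2929); max(|x|,|y|,|x±y|/√2) = 3.1213 > 1 ⇒ ∉ W
candidate 3: n = (0, 1, 1, 1) → π⊥ ≈ (+0.0000, +0.4142); max(|x|,|y|,|x±y|/√2) = 0.4142 ≤ 1 ⇒ ∈ W
candidate 4: n = (-1, 0, 0, -1) → π⊥ ≈ (-1.7071, -0.7071); max(|x|,|y|,|x±y|/√2) = 1.7071 > 1 ⇒ ∉ W
candidate 5: n = (1, -1, -2, -2) → π⊥ ≈ (+0.2929, -0.1213); max(|x|,|y|,|x±y|/√2) = 0.2929 ≤ 1 ⇒ ∈ W
candidate 6: n = (1, 1, 1, 0) → π⊥ ≈ (+0.2929, -0.2929); max(|x|,|y|,|x±y|/√2) = 0.4142 ≤ 1 ⇒ ∈ W
candidate 7: n = (0, -1, 1, 1) → π⊥ ≈ (+1.4142, -1.0000); max(|x|,|y|,|x±y|/√2) = 1.7071 > 1 ⇒ ∉ W
candidate 8: n = (2, 1, -2, 3) → π⊥ ≈ (+3.4142, +4.8284); max(|x|,|y|,|x±y|/√2) = 5.8284 > 1 ⇒ ∉ W
candidate 9: n = (3, 2, -1, 3) → π⊥ ≈ (+3.7071, +4.5355); max(|x|,|y|,|x±y|/√2) = 5.8284 > 1 ⇒ ∉ W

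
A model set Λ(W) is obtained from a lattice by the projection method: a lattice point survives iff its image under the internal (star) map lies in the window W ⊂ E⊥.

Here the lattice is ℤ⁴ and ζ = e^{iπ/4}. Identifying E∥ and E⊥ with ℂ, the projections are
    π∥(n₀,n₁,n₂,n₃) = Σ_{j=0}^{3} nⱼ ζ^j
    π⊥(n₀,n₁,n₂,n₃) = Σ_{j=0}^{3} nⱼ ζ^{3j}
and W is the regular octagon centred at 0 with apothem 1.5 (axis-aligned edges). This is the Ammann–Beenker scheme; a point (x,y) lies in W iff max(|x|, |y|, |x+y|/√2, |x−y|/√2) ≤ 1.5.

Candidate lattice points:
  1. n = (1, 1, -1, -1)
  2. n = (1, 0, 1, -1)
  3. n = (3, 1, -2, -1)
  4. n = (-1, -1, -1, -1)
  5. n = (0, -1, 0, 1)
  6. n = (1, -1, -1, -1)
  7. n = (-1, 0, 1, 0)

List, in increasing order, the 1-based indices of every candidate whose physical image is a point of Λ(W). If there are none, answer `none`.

1, 4, 5, 6, 7

Internal map: ζ^{3j} for j=0..3 gives (1,0), (−√2/2,√2/2), (0,−1), (√2/2,√2/2).
#1 (1, 1, -1, -1): internal (-0.4142, 1.0000); octagon support 1.0000 vs apothem 1.5 → ∈ W
#2 (1, 0, 1, -1): internal (0.2929, -1.7071); octagon support 1.7071 vs apothem 1.5 → ∉ W
#3 (3, 1, -2, -1): internal (1.5858, 2.0000); octagon support 2.5355 vs apothem 1.5 → ∉ W
#4 (-1, -1, -1, -1): internal (-1.0000, -0.4142); octagon support 1.0000 vs apothem 1.5 → ∈ W
#5 (0, -1, 0, 1): internal (1.4142, 0.0000); octagon support 1.4142 vs apothem 1.5 → ∈ W
#6 (1, -1, -1, -1): internal (1.0000, -0.4142); octagon support 1.0000 vs apothem 1.5 → ∈ W
#7 (-1, 0, 1, 0): internal (-1.0000, -1.0000); octagon support 1.4142 vs apothem 1.5 → ∈ W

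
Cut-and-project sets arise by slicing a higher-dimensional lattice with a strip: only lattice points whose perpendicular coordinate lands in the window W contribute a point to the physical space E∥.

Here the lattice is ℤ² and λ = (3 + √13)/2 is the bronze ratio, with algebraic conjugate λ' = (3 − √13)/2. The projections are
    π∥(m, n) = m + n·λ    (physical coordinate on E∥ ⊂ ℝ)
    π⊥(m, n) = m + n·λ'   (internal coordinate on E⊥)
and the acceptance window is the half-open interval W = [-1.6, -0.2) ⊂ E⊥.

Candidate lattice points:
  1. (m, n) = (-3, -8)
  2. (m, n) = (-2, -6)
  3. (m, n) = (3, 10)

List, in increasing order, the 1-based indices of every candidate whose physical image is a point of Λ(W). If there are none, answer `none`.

1

λ' = (3−√13)/2 ≈ -0.302776.
candidate 1: (m,n)=(-3,-8) → π∥ = -3-8·λ ≈ -29.422205, π⊥ = -3-8·λ' ≈ -0.577795 ∈ [-1.6, -0.2) ⇒ IN Λ
candidate 2: (m,n)=(-2,-6) → π∥ = -2-6·λ ≈ -21.816654, π⊥ = -2-6·λ' ≈ -0.183346 ∉ [-1.6, -0.2) ⇒ out
candidate 3: (m,n)=(3,10) → π∥ = 3+10·λ ≈ 36.027756, π⊥ = 3+10·λ' ≈ -0.027756 ∉ [-1.6, -0.2) ⇒ out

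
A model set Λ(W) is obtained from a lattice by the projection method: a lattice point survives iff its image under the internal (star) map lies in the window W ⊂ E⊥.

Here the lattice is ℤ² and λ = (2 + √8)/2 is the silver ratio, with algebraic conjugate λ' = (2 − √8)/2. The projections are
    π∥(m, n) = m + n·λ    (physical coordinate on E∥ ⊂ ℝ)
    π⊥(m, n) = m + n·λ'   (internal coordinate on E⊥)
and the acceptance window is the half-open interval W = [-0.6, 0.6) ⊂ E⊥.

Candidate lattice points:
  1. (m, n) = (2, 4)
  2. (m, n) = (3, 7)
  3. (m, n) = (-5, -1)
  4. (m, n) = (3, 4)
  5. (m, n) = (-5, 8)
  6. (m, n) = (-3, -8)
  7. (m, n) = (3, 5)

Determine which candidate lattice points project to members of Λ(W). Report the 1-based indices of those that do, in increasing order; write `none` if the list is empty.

1, 2, 6

Numerically λ ≈ 2.4142 and λ' = −1/λ ≈ -0.4142.
candidate 1: (m,n)=(2,4) → π∥ = 2+4·λ ≈ 11.6569, π⊥ = 2+4·λ' ≈ 0.3431 ∈ [-0.6, 0.6) ⇒ IN Λ
candidate 2: (m,n)=(3,7) → π∥ = 3+7·λ ≈ 19.8995, π⊥ = 3+7·λ' ≈ 0.1005 ∈ [-0.6, 0.6) ⇒ IN Λ
candidate 3: (m,n)=(-5,-1) → π∥ = -5-1·λ ≈ -7.4142, π⊥ = -5-1·λ' ≈ -4.5858 ∉ [-0.6, 0.6) ⇒ out
candidate 4: (m,n)=(3,4) → π∥ = 3+4·λ ≈ 12.6569, π⊥ = 3+4·λ' ≈ 1.3431 ∉ [-0.6, 0.6) ⇒ out
candidate 5: (m,n)=(-5,8) → π∥ = -5+8·λ ≈ 14.3137, π⊥ = -5+8·λ' ≈ -8.3137 ∉ [-0.6, 0.6) ⇒ out
candidate 6: (m,n)=(-3,-8) → π∥ = -3-8·λ ≈ -22.3137, π⊥ = -3-8·λ' ≈ 0.3137 ∈ [-0.6, 0.6) ⇒ IN Λ
candidate 7: (m,n)=(3,5) → π∥ = 3+5·λ ≈ 15.0711, π⊥ = 3+5·λ' ≈ 0.9289 ∉ [-0.6, 0.6) ⇒ out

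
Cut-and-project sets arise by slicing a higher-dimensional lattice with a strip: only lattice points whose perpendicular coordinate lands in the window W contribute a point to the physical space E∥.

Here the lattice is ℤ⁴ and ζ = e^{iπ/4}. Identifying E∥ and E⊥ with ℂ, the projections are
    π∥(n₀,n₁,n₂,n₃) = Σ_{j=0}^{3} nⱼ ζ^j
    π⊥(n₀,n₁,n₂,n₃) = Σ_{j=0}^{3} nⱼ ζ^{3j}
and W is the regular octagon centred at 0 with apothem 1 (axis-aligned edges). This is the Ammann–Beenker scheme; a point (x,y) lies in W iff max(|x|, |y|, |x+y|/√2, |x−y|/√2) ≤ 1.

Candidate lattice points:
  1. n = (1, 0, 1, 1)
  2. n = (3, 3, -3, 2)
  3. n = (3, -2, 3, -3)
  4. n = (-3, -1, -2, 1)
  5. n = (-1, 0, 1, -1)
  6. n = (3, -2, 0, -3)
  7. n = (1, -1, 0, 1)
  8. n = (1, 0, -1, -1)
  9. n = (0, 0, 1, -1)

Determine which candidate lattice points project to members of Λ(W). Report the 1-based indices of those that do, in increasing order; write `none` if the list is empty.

8

π⊥(n) = n₀ + n₁ζ³ + n₂ζ⁶ + n₃ζ⁹ where ζ = e^{iπ/4}.
candidate 1: n = (1, 0, 1, 1) → π⊥ ≈ (+1.70711, -0.29289); max(|x|,|y|,|x±y|/√2) = 1.70711 > 1 ⇒ ∉ W
candidate 2: n = (3, 3, -3, 2) → π⊥ ≈ (+2.29289, +6.53553); max(|x|,|y|,|x±y|/√2) = 6.53553 > 1 ⇒ ∉ W
candidate 3: n = (3, -2, 3, -3) → π⊥ ≈ (+2.29289, -6.53553); max(|x|,|y|,|x±y|/√2) = 6.53553 > 1 ⇒ ∉ W
candidate 4: n = (-3, -1, -2, 1) → π⊥ ≈ (-1.58579, +2.00000); max(|x|,|y|,|x±y|/√2) = 2.53553 > 1 ⇒ ∉ W
candidate 5: n = (-1, 0, 1, -1) → π⊥ ≈ (-1.70711, -1.70711); max(|x|,|y|,|x±y|/√2) = 2.41421 > 1 ⇒ ∉ W
candidate 6: n = (3, -2, 0, -3) → π⊥ ≈ (+2.29289, -3.53553); max(|x|,|y|,|x±y|/√2) = 4.12132 > 1 ⇒ ∉ W
candidate 7: n = (1, -1, 0, 1) → π⊥ ≈ (+2.41421, +0.00000); max(|x|,|y|,|x±y|/√2) = 2.41421 > 1 ⇒ ∉ W
candidate 8: n = (1, 0, -1, -1) → π⊥ ≈ (+0.29289, +0.29289); max(|x|,|y|,|x±y|/√2) = 0.41421 ≤ 1 ⇒ ∈ W
candidate 9: n = (0, 0, 1, -1) → π⊥ ≈ (-0.70711, -1.70711); max(|x|,|y|,|x±y|/√2) = 1.70711 > 1 ⇒ ∉ W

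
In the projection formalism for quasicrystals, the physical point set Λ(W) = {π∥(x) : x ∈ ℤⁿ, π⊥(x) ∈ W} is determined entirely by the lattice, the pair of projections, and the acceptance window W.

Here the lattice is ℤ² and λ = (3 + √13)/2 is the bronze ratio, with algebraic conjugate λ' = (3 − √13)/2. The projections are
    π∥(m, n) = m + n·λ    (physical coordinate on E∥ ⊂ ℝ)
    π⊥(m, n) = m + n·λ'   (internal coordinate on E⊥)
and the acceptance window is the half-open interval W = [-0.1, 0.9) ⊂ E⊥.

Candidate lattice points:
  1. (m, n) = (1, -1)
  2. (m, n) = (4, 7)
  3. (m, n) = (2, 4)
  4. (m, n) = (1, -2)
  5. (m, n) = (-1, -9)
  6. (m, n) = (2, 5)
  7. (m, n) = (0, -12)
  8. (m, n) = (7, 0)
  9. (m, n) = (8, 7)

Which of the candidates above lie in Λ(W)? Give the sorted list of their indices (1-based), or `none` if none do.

3, 6

Numerically λ ≈ 3.3028 and λ' = −1/λ ≈ -0.3028.
#1 (1,-1): internal coord 1 + (-1)·λ' = +1.3028; +1.3028 ∉ [-0.1, 0.9) → out
#2 (4,7): internal coord 4 + (7)·λ' = +1.8806; +1.8806 ∉ [-0.1, 0.9) → out
#3 (2,4): internal coord 2 + (4)·λ' = +0.7889; +0.7889 ∈ [-0.1, 0.9) → IN Λ
#4 (1,-2): internal coord 1 + (-2)·λ' = +1.6056; +1.6056 ∉ [-0.1, 0.9) → out
#5 (-1,-9): internal coord -1 + (-9)·λ' = +1.7250; +1.7250 ∉ [-0.1, 0.9) → out
#6 (2,5): internal coord 2 + (5)·λ' = +0.4861; +0.4861 ∈ [-0.1, 0.9) → IN Λ
#7 (0,-12): internal coord 0 + (-12)·λ' = +3.6333; +3.6333 ∉ [-0.1, 0.9) → out
#8 (7,0): internal coord 7 + (0)·λ' = +7.0000; +7.0000 ∉ [-0.1, 0.9) → out
#9 (8,7): internal coord 8 + (7)·λ' = +5.8806; +5.8806 ∉ [-0.1, 0.9) → out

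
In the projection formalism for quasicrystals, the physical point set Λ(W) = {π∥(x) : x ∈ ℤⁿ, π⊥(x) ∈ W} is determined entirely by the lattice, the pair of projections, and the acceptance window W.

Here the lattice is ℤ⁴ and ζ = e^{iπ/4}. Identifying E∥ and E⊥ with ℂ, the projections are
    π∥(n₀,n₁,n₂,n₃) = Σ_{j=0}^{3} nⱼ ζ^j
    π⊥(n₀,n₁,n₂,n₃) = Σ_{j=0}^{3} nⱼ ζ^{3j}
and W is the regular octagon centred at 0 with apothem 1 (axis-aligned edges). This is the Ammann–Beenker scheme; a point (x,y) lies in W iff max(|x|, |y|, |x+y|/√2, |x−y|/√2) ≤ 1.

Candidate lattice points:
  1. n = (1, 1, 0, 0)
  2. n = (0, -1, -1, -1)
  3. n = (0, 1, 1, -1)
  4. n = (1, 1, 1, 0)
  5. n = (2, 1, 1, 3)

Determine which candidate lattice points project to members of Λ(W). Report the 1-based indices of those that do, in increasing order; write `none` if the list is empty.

π⊥(n) = n₀ + n₁ζ³ + n₂ζ⁶ + n₃ζ⁹ where ζ = e^{iπ/4}.
#1 (1, 1, 0, 0): internal (0.2929, 0.7071); octagon support 0.7071 vs apothem 1 → ∈ W
#2 (0, -1, -1, -1): internal (0.0000, -0.4142); octagon support 0.4142 vs apothem 1 → ∈ W
#3 (0, 1, 1, -1): internal (-1.4142, -1.0000); octagon support 1.7071 vs apothem 1 → ∉ W
#4 (1, 1, 1, 0): internal (0.2929, -0.2929); octagon support 0.4142 vs apothem 1 → ∈ W
#5 (2, 1, 1, 3): internal (3.4142, 1.8284); octagon support 3.7071 vs apothem 1 → ∉ W

1, 2, 4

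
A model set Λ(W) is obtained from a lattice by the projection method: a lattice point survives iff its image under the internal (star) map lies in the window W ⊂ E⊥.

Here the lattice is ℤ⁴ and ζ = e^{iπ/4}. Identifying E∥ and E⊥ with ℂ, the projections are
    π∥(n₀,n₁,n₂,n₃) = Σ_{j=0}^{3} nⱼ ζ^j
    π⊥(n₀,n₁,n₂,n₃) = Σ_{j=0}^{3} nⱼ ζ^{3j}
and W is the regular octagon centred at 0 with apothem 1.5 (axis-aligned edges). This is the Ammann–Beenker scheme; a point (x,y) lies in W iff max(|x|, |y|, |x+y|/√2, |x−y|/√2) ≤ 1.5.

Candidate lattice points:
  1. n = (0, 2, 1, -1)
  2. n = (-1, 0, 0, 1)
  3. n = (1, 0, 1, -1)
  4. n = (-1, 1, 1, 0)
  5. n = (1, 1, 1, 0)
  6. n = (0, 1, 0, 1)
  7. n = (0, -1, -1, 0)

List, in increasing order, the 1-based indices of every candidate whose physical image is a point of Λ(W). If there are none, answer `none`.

2, 5, 6, 7

π⊥(n) = n₀ + n₁ζ³ + n₂ζ⁶ + n₃ζ⁹ where ζ = e^{iπ/4}.
#1 (0, 2, 1, -1): internal (-2.12132, -0.29289); octagon support 2.12132 vs apothem 1.5 → ∉ W
#2 (-1, 0, 0, 1): internal (-0.29289, 0.70711); octagon support 0.70711 vs apothem 1.5 → ∈ W
#3 (1, 0, 1, -1): internal (0.29289, -1.70711); octagon support 1.70711 vs apothem 1.5 → ∉ W
#4 (-1, 1, 1, 0): internal (-1.70711, -0.29289); octagon support 1.70711 vs apothem 1.5 → ∉ W
#5 (1, 1, 1, 0): internal (0.29289, -0.29289); octagon support 0.41421 vs apothem 1.5 → ∈ W
#6 (0, 1, 0, 1): internal (0.00000, 1.41421); octagon support 1.41421 vs apothem 1.5 → ∈ W
#7 (0, -1, -1, 0): internal (0.70711, 0.29289); octagon support 0.70711 vs apothem 1.5 → ∈ W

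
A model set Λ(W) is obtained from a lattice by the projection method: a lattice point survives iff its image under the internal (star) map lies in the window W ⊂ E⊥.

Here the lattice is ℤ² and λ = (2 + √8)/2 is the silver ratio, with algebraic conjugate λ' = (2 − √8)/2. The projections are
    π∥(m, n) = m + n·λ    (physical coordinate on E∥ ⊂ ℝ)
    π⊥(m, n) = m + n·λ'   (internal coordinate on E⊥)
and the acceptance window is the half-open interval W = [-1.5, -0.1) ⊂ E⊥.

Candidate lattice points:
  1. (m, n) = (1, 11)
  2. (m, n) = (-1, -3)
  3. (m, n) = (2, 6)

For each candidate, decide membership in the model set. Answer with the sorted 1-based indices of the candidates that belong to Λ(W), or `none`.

λ' = (2−√8)/2 ≈ -0.414214.
#1 (1,11): internal coord 1 + (11)·λ' = -3.556349; -3.556349 ∉ [-1.5, -0.1) → out
#2 (-1,-3): internal coord -1 + (-3)·λ' = +0.242641; +0.242641 ∉ [-1.5, -0.1) → out
#3 (2,6): internal coord 2 + (6)·λ' = -0.485281; -0.485281 ∈ [-1.5, -0.1) → IN Λ

3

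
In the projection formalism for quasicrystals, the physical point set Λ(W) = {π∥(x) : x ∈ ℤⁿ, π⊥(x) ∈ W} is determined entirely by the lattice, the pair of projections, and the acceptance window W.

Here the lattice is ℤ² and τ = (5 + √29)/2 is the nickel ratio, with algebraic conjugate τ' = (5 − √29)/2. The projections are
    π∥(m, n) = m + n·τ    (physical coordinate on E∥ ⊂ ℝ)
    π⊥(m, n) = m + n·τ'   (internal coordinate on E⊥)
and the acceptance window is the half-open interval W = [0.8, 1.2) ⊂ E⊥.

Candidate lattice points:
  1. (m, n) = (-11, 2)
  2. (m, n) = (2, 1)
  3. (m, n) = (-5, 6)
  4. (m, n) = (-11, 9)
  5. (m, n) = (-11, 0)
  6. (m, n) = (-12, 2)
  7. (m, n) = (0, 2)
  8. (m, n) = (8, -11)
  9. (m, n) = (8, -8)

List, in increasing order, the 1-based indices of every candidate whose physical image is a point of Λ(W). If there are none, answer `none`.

none

τ' = (5−√29)/2 ≈ -0.192582.
candidate 1: (m,n)=(-11,2) → π∥ = -11+2·τ ≈ -0.614835, π⊥ = -11+2·τ' ≈ -11.385165 ∉ [0.8, 1.2) ⇒ out
candidate 2: (m,n)=(2,1) → π∥ = 2+1·τ ≈ 7.192582, π⊥ = 2+1·τ' ≈ 1.807418 ∉ [0.8, 1.2) ⇒ out
candidate 3: (m,n)=(-5,6) → π∥ = -5+6·τ ≈ 26.155494, π⊥ = -5+6·τ' ≈ -6.155494 ∉ [0.8, 1.2) ⇒ out
candidate 4: (m,n)=(-11,9) → π∥ = -11+9·τ ≈ 35.733242, π⊥ = -11+9·τ' ≈ -12.733242 ∉ [0.8, 1.2) ⇒ out
candidate 5: (m,n)=(-11,0) → π∥ = -11+0·τ ≈ -11.000000, π⊥ = -11+0·τ' ≈ -11.000000 ∉ [0.8, 1.2) ⇒ out
candidate 6: (m,n)=(-12,2) → π∥ = -12+2·τ ≈ -1.614835, π⊥ = -12+2·τ' ≈ -12.385165 ∉ [0.8, 1.2) ⇒ out
candidate 7: (m,n)=(0,2) → π∥ = 0+2·τ ≈ 10.385165, π⊥ = 0+2·τ' ≈ -0.385165 ∉ [0.8, 1.2) ⇒ out
candidate 8: (m,n)=(8,-11) → π∥ = 8-11·τ ≈ -49.118406, π⊥ = 8-11·τ' ≈ 10.118406 ∉ [0.8, 1.2) ⇒ out
candidate 9: (m,n)=(8,-8) → π∥ = 8-8·τ ≈ -33.540659, π⊥ = 8-8·τ' ≈ 9.540659 ∉ [0.8, 1.2) ⇒ out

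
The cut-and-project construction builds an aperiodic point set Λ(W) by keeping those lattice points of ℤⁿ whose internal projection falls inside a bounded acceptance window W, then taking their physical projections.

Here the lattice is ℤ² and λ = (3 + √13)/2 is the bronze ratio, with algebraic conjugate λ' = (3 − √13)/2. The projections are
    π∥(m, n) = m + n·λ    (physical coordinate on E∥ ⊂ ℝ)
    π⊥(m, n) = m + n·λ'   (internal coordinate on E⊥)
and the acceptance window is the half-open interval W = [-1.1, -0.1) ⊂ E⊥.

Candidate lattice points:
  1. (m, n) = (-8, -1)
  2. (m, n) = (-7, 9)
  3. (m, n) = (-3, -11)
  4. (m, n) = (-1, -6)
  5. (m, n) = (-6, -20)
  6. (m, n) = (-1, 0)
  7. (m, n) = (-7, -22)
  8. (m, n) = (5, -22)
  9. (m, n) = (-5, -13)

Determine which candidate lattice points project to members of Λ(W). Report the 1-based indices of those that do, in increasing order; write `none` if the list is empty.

6, 7, 9

Numerically λ ≈ 3.302776 and λ' = −1/λ ≈ -0.302776.
#1 (-8,-1): internal coord -8 + (-1)·λ' = -7.697224; -7.697224 ∉ [-1.1, -0.1) → out
#2 (-7,9): internal coord -7 + (9)·λ' = -9.724981; -9.724981 ∉ [-1.1, -0.1) → out
#3 (-3,-11): internal coord -3 + (-11)·λ' = +0.330532; +0.330532 ∉ [-1.1, -0.1) → out
#4 (-1,-6): internal coord -1 + (-6)·λ' = +0.816654; +0.816654 ∉ [-1.1, -0.1) → out
#5 (-6,-20): internal coord -6 + (-20)·λ' = +0.055513; +0.055513 ∉ [-1.1, -0.1) → out
#6 (-1,0): internal coord -1 + (0)·λ' = -1.000000; -1.000000 ∈ [-1.1, -0.1) → IN Λ
#7 (-7,-22): internal coord -7 + (-22)·λ' = -0.338936; -0.338936 ∈ [-1.1, -0.1) → IN Λ
#8 (5,-22): internal coord 5 + (-22)·λ' = +11.661064; +11.661064 ∉ [-1.1, -0.1) → out
#9 (-5,-13): internal coord -5 + (-13)·λ' = -1.063917; -1.063917 ∈ [-1.1, -0.1) → IN Λ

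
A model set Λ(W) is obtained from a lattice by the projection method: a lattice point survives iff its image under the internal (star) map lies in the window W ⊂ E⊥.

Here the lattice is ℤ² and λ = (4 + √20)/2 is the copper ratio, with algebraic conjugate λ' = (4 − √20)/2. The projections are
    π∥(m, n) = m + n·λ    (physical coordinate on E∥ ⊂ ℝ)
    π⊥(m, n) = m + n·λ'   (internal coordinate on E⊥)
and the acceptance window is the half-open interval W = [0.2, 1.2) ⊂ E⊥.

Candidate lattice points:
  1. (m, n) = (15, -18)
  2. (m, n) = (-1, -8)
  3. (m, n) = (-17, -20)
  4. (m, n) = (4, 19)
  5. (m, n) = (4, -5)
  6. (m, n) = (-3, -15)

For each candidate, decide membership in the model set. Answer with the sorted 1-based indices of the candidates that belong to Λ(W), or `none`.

2, 6

Numerically λ ≈ 4.236068 and λ' = −1/λ ≈ -0.236068.
candidate 1: (m,n)=(15,-18) → π∥ = 15-18·λ ≈ -61.249224, π⊥ = 15-18·λ' ≈ 19.249224 ∉ [0.2, 1.2) ⇒ out
candidate 2: (m,n)=(-1,-8) → π∥ = -1-8·λ ≈ -34.888544, π⊥ = -1-8·λ' ≈ 0.888544 ∈ [0.2, 1.2) ⇒ IN Λ
candidate 3: (m,n)=(-17,-20) → π∥ = -17-20·λ ≈ -101.721360, π⊥ = -17-20·λ' ≈ -12.278640 ∉ [0.2, 1.2) ⇒ out
candidate 4: (m,n)=(4,19) → π∥ = 4+19·λ ≈ 84.485292, π⊥ = 4+19·λ' ≈ -0.485292 ∉ [0.2, 1.2) ⇒ out
candidate 5: (m,n)=(4,-5) → π∥ = 4-5·λ ≈ -17.180340, π⊥ = 4-5·λ' ≈ 5.180340 ∉ [0.2, 1.2) ⇒ out
candidate 6: (m,n)=(-3,-15) → π∥ = -3-15·λ ≈ -66.541020, π⊥ = -3-15·λ' ≈ 0.541020 ∈ [0.2, 1.2) ⇒ IN Λ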